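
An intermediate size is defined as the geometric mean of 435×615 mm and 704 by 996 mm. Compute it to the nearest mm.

Short side: √(435 · 704) = √306240 ≈ 553.4 → 553 mm
Long side: √(615 · 996) = √612540 ≈ 782.6 → 783 mm

553 × 783 mm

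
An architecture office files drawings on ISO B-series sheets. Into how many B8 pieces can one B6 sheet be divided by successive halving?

4

Each ISO step halves the sheet: 1 × B6 → 2 × B7 → 4 × B8
From B6 to B8 is 2 halving steps: 2^2 = 4.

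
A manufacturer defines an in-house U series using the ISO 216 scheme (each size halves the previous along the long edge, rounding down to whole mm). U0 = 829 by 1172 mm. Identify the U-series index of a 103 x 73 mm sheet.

U7

U0: 829 × 1172 mm
U1: 586 × 829 mm
U2: 414 × 586 mm
U3: 293 × 414 mm
U4: 207 × 293 mm
U5: 146 × 207 mm
U6: 103 × 146 mm
U7: 73 × 103 mm
U8: 51 × 73 mm
→ matches U7.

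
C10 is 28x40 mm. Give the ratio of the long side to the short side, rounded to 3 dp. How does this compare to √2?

40 / 28 = 1.429
ISO 216 targets √2 ≈ 1.414; the +0.014 deviation is from mm rounding.

1.429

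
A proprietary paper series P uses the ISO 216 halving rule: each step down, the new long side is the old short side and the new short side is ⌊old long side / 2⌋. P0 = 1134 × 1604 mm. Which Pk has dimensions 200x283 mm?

P0: 1134 × 1604 mm
P1: 802 × 1134 mm
P2: 567 × 802 mm
P3: 401 × 567 mm
P4: 283 × 401 mm
P5: 200 × 283 mm
P6: 141 × 200 mm
→ matches P5.

P5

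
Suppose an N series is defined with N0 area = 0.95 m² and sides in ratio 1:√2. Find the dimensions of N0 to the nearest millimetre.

820 × 1159 mm

Let the short side be w mm. Then w · w√2 = 0.95 m² = 950,000 mm².
w² = 950,000/√2, so w ≈ 819.6 mm; long side = w√2 ≈ 1159.1 mm.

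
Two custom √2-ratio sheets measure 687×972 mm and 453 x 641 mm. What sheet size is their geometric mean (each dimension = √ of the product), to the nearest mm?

Short side: √(687 · 453) = √311211 ≈ 557.9 → 558 mm
Long side: √(972 · 641) = √623052 ≈ 789.3 → 789 mm

558 × 789 mm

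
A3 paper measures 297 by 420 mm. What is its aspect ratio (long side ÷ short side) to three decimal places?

420 / 297 = 1.414
Matches √2 ≈ 1.414 — the ISO 216 defining ratio.

1.414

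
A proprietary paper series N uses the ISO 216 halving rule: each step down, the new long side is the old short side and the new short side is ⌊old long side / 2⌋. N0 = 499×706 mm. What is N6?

N1: ⌊706/2⌋ × 499 = 353 × 499 mm
N2: ⌊499/2⌋ × 353 = 249 × 353 mm
N3: ⌊353/2⌋ × 249 = 176 × 249 mm
N4: ⌊249/2⌋ × 176 = 124 × 176 mm
N5: ⌊176/2⌋ × 124 = 88 × 124 mm
N6: ⌊124/2⌋ × 88 = 62 × 88 mm

62 × 88 mm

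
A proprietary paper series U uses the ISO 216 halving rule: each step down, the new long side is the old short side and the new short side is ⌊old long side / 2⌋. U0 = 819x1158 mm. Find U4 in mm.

204 × 289 mm

U1: ⌊1158/2⌋ × 819 = 579 × 819 mm
U2: ⌊819/2⌋ × 579 = 409 × 579 mm
U3: ⌊579/2⌋ × 409 = 289 × 409 mm
U4: ⌊409/2⌋ × 289 = 204 × 289 mm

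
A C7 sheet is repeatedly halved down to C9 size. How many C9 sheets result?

4

C7 = 81 × 114 mm; C9 = 40 × 57 mm.
Each halving step doubles the count; 2 steps from C7 to C9.
2^2 = 4.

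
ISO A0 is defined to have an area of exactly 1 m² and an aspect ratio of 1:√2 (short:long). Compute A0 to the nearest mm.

Let the short side be w mm. Then the long side is w√2 and w · w√2 = 10⁶ mm².
w² = 10⁶/√2, so w = 1000 / 2^(1/4) ≈ 840.9 mm; long side = 1000 · 2^(1/4) ≈ 1189.2 mm.

841 × 1189 mm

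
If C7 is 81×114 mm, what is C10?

28 × 40 mm

C8: ⌊114/2⌋ × 81 = 57 × 81 mm
C9: ⌊81/2⌋ × 57 = 40 × 57 mm
C10: ⌊57/2⌋ × 40 = 28 × 40 mm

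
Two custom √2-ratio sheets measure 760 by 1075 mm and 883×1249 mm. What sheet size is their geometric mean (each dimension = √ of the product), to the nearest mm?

819 × 1159 mm

Short side: √(760 · 883) = √671080 ≈ 819.2 → 819 mm
Long side: √(1075 · 1249) = √1342675 ≈ 1158.7 → 1159 mm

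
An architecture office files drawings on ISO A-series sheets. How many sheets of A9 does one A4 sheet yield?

Each ISO step halves the sheet: 1 × A4 → 2 × A5 → 4 × A6 → 8 × A7 → …
From A4 to A9 is 5 halving steps: 2^5 = 32.

32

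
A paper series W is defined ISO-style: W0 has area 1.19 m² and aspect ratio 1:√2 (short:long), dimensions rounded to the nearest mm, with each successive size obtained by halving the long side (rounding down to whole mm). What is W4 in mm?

229 × 324 mm

Let W0's short side be w mm. w · w√2 = 1.19 m² = 1,190,000 mm², so w ≈ 917.3 mm and w√2 ≈ 1297.3 mm → W0 = 917 × 1297 mm.
W1: ⌊1297/2⌋ × 917 = 648 × 917 mm
W2: ⌊917/2⌋ × 648 = 458 × 648 mm
W3: ⌊648/2⌋ × 458 = 324 × 458 mm
W4: ⌊458/2⌋ × 324 = 229 × 324 mm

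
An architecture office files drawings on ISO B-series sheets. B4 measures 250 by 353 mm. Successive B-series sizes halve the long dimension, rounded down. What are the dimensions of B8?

B5: ⌊353/2⌋ × 250 = 176 × 250 mm
B6: ⌊250/2⌋ × 176 = 125 × 176 mm
B7: ⌊176/2⌋ × 125 = 88 × 125 mm
B8: ⌊125/2⌋ × 88 = 62 × 88 mm

62 × 88 mm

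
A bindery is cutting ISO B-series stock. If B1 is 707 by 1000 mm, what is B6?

125 × 176 mm

B2: ⌊1000/2⌋ × 707 = 500 × 707 mm
B3: ⌊707/2⌋ × 500 = 353 × 500 mm
B4: ⌊500/2⌋ × 353 = 250 × 353 mm
B5: ⌊353/2⌋ × 250 = 176 × 250 mm
B6: ⌊250/2⌋ × 176 = 125 × 176 mm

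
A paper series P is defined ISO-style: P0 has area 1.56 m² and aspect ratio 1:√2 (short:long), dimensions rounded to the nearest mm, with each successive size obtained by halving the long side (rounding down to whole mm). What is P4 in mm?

Let P0's short side be w mm. w · w√2 = 1.56 m² = 1,560,000 mm², so w ≈ 1050.3 mm and w√2 ≈ 1485.3 mm → P0 = 1050 × 1485 mm.
P1: ⌊1485/2⌋ × 1050 = 742 × 1050 mm
P2: ⌊1050/2⌋ × 742 = 525 × 742 mm
P3: ⌊742/2⌋ × 525 = 371 × 525 mm
P4: ⌊525/2⌋ × 371 = 262 × 371 mm

262 × 371 mm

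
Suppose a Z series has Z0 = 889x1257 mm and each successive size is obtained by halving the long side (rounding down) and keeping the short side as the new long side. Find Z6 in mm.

111 × 157 mm

Z1 = 628 × 889 mm (from Z0 by 1 halving).
Z2: ⌊889/2⌋ × 628 = 444 × 628 mm
Z3: ⌊628/2⌋ × 444 = 314 × 444 mm
Z4: ⌊444/2⌋ × 314 = 222 × 314 mm
Z5: ⌊314/2⌋ × 222 = 157 × 222 mm
Z6: ⌊222/2⌋ × 157 = 111 × 157 mm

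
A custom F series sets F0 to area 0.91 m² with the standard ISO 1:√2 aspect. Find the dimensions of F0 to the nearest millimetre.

Let the short side be w mm. Then w · w√2 = 0.91 m² = 910,000 mm².
w² = 910,000/√2, so w ≈ 802.2 mm; long side = w√2 ≈ 1134.4 mm.

802 × 1134 mm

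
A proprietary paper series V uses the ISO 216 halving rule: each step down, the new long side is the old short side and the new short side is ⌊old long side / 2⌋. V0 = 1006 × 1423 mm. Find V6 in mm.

125 × 177 mm

V1: ⌊1423/2⌋ × 1006 = 711 × 1006 mm
V2: ⌊1006/2⌋ × 711 = 503 × 711 mm
V3: ⌊711/2⌋ × 503 = 355 × 503 mm
V4: ⌊503/2⌋ × 355 = 251 × 355 mm
V5: ⌊355/2⌋ × 251 = 177 × 251 mm
V6: ⌊251/2⌋ × 177 = 125 × 177 mm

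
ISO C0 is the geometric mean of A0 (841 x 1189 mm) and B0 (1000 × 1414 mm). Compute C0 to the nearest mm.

917 × 1297 mm

Short: √(841 · 1000) = √841000 ≈ 917.1 mm.
Long: √(1189 · 1414) = √1681246 ≈ 1296.6 mm.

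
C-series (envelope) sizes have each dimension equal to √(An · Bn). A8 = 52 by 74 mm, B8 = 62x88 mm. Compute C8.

Short side: √(52 · 62) = √3224 ≈ 56.8 → 57 mm
Long side: √(74 · 88) = √6512 ≈ 80.7 → 81 mm

57 × 81 mm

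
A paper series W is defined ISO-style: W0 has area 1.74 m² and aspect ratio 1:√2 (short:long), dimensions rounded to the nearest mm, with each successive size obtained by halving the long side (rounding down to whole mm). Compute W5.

196 × 277 mm

Let W0's short side be w mm. w · w√2 = 1.74 m² = 1,740,000 mm², so w ≈ 1109.2 mm and w√2 ≈ 1568.7 mm → W0 = 1109 × 1569 mm.
W1: ⌊1569/2⌋ × 1109 = 784 × 1109 mm
W2: ⌊1109/2⌋ × 784 = 554 × 784 mm
W3: ⌊784/2⌋ × 554 = 392 × 554 mm
W4: ⌊554/2⌋ × 392 = 277 × 392 mm
W5: ⌊392/2⌋ × 277 = 196 × 277 mm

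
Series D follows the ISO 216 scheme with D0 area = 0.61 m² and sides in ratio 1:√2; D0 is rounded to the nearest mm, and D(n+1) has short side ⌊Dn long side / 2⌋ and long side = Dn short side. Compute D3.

232 × 328 mm

Let D0's short side be w mm. w · w√2 = 0.61 m² = 610,000 mm², so w ≈ 656.8 mm and w√2 ≈ 928.8 mm → D0 = 657 × 929 mm.
D1: ⌊929/2⌋ × 657 = 464 × 657 mm
D2: ⌊657/2⌋ × 464 = 328 × 464 mm
D3: ⌊464/2⌋ × 328 = 232 × 328 mm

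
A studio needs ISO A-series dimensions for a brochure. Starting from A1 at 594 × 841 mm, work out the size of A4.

A2: ⌊841/2⌋ × 594 = 420 × 594 mm
A3: ⌊594/2⌋ × 420 = 297 × 420 mm
A4: ⌊420/2⌋ × 297 = 210 × 297 mm

210 × 297 mm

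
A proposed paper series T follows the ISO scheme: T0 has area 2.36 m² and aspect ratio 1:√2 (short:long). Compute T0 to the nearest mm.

1292 × 1827 mm

Let the short side be w mm. Then w · w√2 = 2.36 m² = 2,360,000 mm².
w² = 2,360,000/√2, so w ≈ 1291.8 mm; long side = w√2 ≈ 1826.9 mm.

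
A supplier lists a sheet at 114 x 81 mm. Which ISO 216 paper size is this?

C7 (81 × 114 mm)

Aspect ratio 114/81 ≈ 1.407 — close to the ISO √2 ≈ 1.414.
In the C-series (envelope sizes, between A and B): C7 = 81 × 114 mm.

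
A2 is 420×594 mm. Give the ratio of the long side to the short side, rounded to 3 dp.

1.414

594 / 420 = 1.414
Matches √2 ≈ 1.414 — the ISO 216 defining ratio.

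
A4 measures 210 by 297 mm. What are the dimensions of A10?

A5: ⌊297/2⌋ × 210 = 148 × 210 mm
A6: ⌊210/2⌋ × 148 = 105 × 148 mm
A7: ⌊148/2⌋ × 105 = 74 × 105 mm
A8: ⌊105/2⌋ × 74 = 52 × 74 mm
A9: ⌊74/2⌋ × 52 = 37 × 52 mm
A10: ⌊52/2⌋ × 37 = 26 × 37 mm

26 × 37 mm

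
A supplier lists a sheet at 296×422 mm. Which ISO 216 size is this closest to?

A3 (297 × 420 mm)

Aspect ratio 422/296 ≈ 1.426 — close to the ISO √2 ≈ 1.414.
In the A-series (A0 area = 1 m²): A3 = 297 × 420 mm.
Off by 3 mm total — nearest standard size.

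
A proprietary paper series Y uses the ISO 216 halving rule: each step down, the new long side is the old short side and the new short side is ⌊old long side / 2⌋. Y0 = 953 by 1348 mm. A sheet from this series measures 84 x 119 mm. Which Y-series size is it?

Y0: 953 × 1348 mm
Y1: 674 × 953 mm
Y2: 476 × 674 mm
Y3: 337 × 476 mm
Y4: 238 × 337 mm
Y5: 168 × 238 mm
Y6: 119 × 168 mm
Y7: 84 × 119 mm
Y8: 59 × 84 mm
→ matches Y7.

Y7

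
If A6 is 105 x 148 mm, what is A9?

A7: ⌊148/2⌋ × 105 = 74 × 105 mm
A8: ⌊105/2⌋ × 74 = 52 × 74 mm
A9: ⌊74/2⌋ × 52 = 37 × 52 mm

37 × 52 mm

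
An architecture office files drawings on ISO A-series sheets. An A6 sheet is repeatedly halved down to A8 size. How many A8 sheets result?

A6 = 105 × 148 mm; A8 = 52 × 74 mm.
Each halving step doubles the count; 2 steps from A6 to A8.
2^2 = 4.

4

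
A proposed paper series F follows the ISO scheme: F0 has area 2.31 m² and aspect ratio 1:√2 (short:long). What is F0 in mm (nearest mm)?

1278 × 1807 mm

Let the short side be w mm. Then w · w√2 = 2.31 m² = 2,310,000 mm².
w² = 2,310,000/√2, so w ≈ 1278.1 mm; long side = w√2 ≈ 1807.4 mm.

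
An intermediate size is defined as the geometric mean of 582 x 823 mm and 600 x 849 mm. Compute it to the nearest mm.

Short side: √(582 · 600) = √349200 ≈ 590.9 → 591 mm
Long side: √(823 · 849) = √698727 ≈ 835.9 → 836 mm

591 × 836 mm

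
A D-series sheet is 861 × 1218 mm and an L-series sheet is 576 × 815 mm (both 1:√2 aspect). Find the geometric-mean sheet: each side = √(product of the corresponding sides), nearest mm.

Short side: √(861 · 576) = √495936 ≈ 704.2 → 704 mm
Long side: √(1218 · 815) = √992670 ≈ 996.3 → 996 mm

704 × 996 mm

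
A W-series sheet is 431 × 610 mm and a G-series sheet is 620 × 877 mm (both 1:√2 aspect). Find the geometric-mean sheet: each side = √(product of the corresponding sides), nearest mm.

Short side: √(431 · 620) = √267220 ≈ 516.9 → 517 mm
Long side: √(610 · 877) = √534970 ≈ 731.4 → 731 mm

517 × 731 mm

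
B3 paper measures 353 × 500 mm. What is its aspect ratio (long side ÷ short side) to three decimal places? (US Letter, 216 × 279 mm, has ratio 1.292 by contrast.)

500 / 353 = 1.416
ISO 216 targets √2 ≈ 1.414; the +0.002 deviation is from mm rounding.

1.416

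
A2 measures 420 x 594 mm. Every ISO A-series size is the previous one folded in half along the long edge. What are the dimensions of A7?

A3: ⌊594/2⌋ × 420 = 297 × 420 mm
A4: ⌊420/2⌋ × 297 = 210 × 297 mm
A5: ⌊297/2⌋ × 210 = 148 × 210 mm
A6: ⌊210/2⌋ × 148 = 105 × 148 mm
A7: ⌊148/2⌋ × 105 = 74 × 105 mm

74 × 105 mm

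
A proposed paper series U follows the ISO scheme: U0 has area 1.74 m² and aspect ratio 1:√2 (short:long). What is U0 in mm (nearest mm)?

1109 × 1569 mm

Let the short side be w mm. Then w · w√2 = 1.74 m² = 1,740,000 mm².
w² = 1,740,000/√2, so w ≈ 1109.2 mm; long side = w√2 ≈ 1568.7 mm.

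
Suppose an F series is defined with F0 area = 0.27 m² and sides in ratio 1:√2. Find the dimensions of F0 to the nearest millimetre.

Let the short side be w mm. Then w · w√2 = 0.27 m² = 270,000 mm².
w² = 270,000/√2, so w ≈ 436.9 mm; long side = w√2 ≈ 617.9 mm.

437 × 618 mm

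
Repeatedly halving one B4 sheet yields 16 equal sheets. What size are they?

B8

16 = 2^4, so 4 halving steps.
B4 → B5 → … → B8 after 4 steps.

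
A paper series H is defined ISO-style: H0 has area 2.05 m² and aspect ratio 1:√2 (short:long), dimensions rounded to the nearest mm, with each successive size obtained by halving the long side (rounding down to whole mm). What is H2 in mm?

Let H0's short side be w mm. w · w√2 = 2.05 m² = 2,050,000 mm², so w ≈ 1204.0 mm and w√2 ≈ 1702.7 mm → H0 = 1204 × 1703 mm.
H1: ⌊1703/2⌋ × 1204 = 851 × 1204 mm
H2: ⌊1204/2⌋ × 851 = 602 × 851 mm

602 × 851 mm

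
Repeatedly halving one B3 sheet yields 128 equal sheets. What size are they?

128 = 2^7, so 7 halving steps.
B3 → B4 → … → B10 after 7 steps.

B10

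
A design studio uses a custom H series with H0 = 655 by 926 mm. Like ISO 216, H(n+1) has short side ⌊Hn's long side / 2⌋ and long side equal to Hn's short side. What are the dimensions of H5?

115 × 163 mm

H1: ⌊926/2⌋ × 655 = 463 × 655 mm
H2: ⌊655/2⌋ × 463 = 327 × 463 mm
H3: ⌊463/2⌋ × 327 = 231 × 327 mm
H4: ⌊327/2⌋ × 231 = 163 × 231 mm
H5: ⌊231/2⌋ × 163 = 115 × 163 mm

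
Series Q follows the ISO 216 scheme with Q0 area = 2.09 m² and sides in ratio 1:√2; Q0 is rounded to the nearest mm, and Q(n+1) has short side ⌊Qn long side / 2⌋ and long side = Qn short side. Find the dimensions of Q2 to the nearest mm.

608 × 859 mm

Let Q0's short side be w mm. w · w√2 = 2.09 m² = 2,090,000 mm², so w ≈ 1215.7 mm and w√2 ≈ 1719.2 mm → Q0 = 1216 × 1719 mm.
Q1: ⌊1719/2⌋ × 1216 = 859 × 1216 mm
Q2: ⌊1216/2⌋ × 859 = 608 × 859 mm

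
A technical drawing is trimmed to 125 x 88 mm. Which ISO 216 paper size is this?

Aspect ratio 125/88 ≈ 1.420 — close to the ISO √2 ≈ 1.414.
In the B-series (B0 = 1000 × 1414 mm): B7 = 88 × 125 mm.

B7 (88 × 125 mm)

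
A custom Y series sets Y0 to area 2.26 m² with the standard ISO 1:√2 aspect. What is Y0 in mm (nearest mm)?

Let the short side be w mm. Then w · w√2 = 2.26 m² = 2,260,000 mm².
w² = 2,260,000/√2, so w ≈ 1264.1 mm; long side = w√2 ≈ 1787.8 mm.

1264 × 1788 mm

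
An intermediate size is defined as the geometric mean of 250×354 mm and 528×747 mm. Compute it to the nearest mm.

Short side: √(250 · 528) = √132000 ≈ 363.3 → 363 mm
Long side: √(354 · 747) = √264438 ≈ 514.2 → 514 mm

363 × 514 mm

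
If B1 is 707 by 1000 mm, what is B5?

176 × 250 mm

B2: ⌊1000/2⌋ × 707 = 500 × 707 mm
B3: ⌊707/2⌋ × 500 = 353 × 500 mm
B4: ⌊500/2⌋ × 353 = 250 × 353 mm
B5: ⌊353/2⌋ × 250 = 176 × 250 mm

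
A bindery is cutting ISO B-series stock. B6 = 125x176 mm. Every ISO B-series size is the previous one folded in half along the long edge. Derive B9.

44 × 62 mm

B7: ⌊176/2⌋ × 125 = 88 × 125 mm
B8: ⌊125/2⌋ × 88 = 62 × 88 mm
B9: ⌊88/2⌋ × 62 = 44 × 62 mm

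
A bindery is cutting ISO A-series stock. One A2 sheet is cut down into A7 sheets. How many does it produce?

A2 = 420 × 594 mm; A7 = 74 × 105 mm.
Each halving step doubles the count; 5 steps from A2 to A7.
2^5 = 32.

32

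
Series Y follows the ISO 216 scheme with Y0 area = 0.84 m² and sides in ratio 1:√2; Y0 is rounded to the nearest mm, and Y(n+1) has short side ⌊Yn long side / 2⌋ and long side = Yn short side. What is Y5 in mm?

Let Y0's short side be w mm. w · w√2 = 0.84 m² = 840,000 mm², so w ≈ 770.7 mm and w√2 ≈ 1089.9 mm → Y0 = 771 × 1090 mm.
Y1: ⌊1090/2⌋ × 771 = 545 × 771 mm
Y2: ⌊771/2⌋ × 545 = 385 × 545 mm
Y3: ⌊545/2⌋ × 385 = 272 × 385 mm
Y4: ⌊385/2⌋ × 272 = 192 × 272 mm
Y5: ⌊272/2⌋ × 192 = 136 × 192 mm

136 × 192 mm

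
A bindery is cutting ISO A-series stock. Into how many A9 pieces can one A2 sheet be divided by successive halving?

128

A2 = 420 × 594 mm; A9 = 37 × 52 mm.
Each halving step doubles the count; 7 steps from A2 to A9.
2^7 = 128.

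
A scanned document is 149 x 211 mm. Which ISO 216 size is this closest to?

A5 (148 × 210 mm)

Aspect ratio 211/149 ≈ 1.416 — close to the ISO √2 ≈ 1.414.
In the A-series (A0 area = 1 m²): A5 = 148 × 210 mm.
Off by 2 mm total — nearest standard size.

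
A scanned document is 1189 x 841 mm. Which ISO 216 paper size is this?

Aspect ratio 1189/841 ≈ 1.414 — close to the ISO √2 ≈ 1.414.
In the A-series (A0 area = 1 m²): A0 = 841 × 1189 mm.

A0 (841 × 1189 mm)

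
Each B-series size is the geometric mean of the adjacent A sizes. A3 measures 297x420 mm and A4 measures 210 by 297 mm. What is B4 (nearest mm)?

250 × 353 mm

Short side: √(297 · 210) = √62370 ≈ 249.7 → 250 mm
Long side: √(420 · 297) = √124740 ≈ 353.2 → 353 mm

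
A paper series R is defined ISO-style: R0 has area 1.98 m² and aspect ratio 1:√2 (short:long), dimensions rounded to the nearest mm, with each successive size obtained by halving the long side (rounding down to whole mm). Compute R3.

Let R0's short side be w mm. w · w√2 = 1.98 m² = 1,980,000 mm², so w ≈ 1183.2 mm and w√2 ≈ 1673.4 mm → R0 = 1183 × 1673 mm.
R1: ⌊1673/2⌋ × 1183 = 836 × 1183 mm
R2: ⌊1183/2⌋ × 836 = 591 × 836 mm
R3: ⌊836/2⌋ × 591 = 418 × 591 mm

418 × 591 mm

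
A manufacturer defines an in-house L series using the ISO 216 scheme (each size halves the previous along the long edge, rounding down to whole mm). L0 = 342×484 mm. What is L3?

121 × 171 mm

L1 = 242 × 342 mm (from L0 by 1 halving).
L2: ⌊342/2⌋ × 242 = 171 × 242 mm
L3: ⌊242/2⌋ × 171 = 121 × 171 mm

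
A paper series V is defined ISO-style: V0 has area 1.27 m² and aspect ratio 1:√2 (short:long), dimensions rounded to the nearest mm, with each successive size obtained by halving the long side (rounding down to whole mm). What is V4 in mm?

Let V0's short side be w mm. w · w√2 = 1.27 m² = 1,270,000 mm², so w ≈ 947.6 mm and w√2 ≈ 1340.2 mm → V0 = 948 × 1340 mm.
V1: ⌊1340/2⌋ × 948 = 670 × 948 mm
V2: ⌊948/2⌋ × 670 = 474 × 670 mm
V3: ⌊670/2⌋ × 474 = 335 × 474 mm
V4: ⌊474/2⌋ × 335 = 237 × 335 mm

237 × 335 mm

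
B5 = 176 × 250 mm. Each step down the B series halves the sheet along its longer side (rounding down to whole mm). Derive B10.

B6: ⌊250/2⌋ × 176 = 125 × 176 mm
B7: ⌊176/2⌋ × 125 = 88 × 125 mm
B8: ⌊125/2⌋ × 88 = 62 × 88 mm
B9: ⌊88/2⌋ × 62 = 44 × 62 mm
B10: ⌊62/2⌋ × 44 = 31 × 44 mm

31 × 44 mm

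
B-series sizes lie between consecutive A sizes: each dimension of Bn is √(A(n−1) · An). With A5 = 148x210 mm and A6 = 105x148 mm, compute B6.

125 × 176 mm

Short side: √(148 · 105) = √15540 ≈ 124.7 → 125 mm
Long side: √(210 · 148) = √31080 ≈ 176.3 → 176 mm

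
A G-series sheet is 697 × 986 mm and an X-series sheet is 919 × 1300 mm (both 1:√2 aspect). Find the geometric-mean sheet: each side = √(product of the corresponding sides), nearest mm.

Short side: √(697 · 919) = √640543 ≈ 800.3 → 800 mm
Long side: √(986 · 1300) = √1281800 ≈ 1132.2 → 1132 mm

800 × 1132 mm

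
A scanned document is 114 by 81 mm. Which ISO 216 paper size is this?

Aspect ratio 114/81 ≈ 1.407 — close to the ISO √2 ≈ 1.414.
In the C-series (envelope sizes, between A and B): C7 = 81 × 114 mm.

C7 (81 × 114 mm)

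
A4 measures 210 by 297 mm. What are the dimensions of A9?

37 × 52 mm

A5: ⌊297/2⌋ × 210 = 148 × 210 mm
A6: ⌊210/2⌋ × 148 = 105 × 148 mm
A7: ⌊148/2⌋ × 105 = 74 × 105 mm
A8: ⌊105/2⌋ × 74 = 52 × 74 mm
A9: ⌊74/2⌋ × 52 = 37 × 52 mm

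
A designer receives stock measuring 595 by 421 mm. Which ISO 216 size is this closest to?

Aspect ratio 595/421 ≈ 1.413 — close to the ISO √2 ≈ 1.414.
In the A-series (A0 area = 1 m²): A2 = 420 × 594 mm.
Off by 2 mm total — nearest standard size.

A2 (420 × 594 mm)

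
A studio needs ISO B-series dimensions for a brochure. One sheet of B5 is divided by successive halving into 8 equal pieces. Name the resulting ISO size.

8 = 2^3, so 3 halving steps.
B5 → B6 → … → B8 after 3 steps.

B8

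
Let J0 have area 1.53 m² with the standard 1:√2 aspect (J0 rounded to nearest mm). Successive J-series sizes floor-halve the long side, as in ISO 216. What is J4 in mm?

260 × 367 mm

Let J0's short side be w mm. w · w√2 = 1.53 m² = 1,530,000 mm², so w ≈ 1040.1 mm and w√2 ≈ 1471.0 mm → J0 = 1040 × 1471 mm.
J1: ⌊1471/2⌋ × 1040 = 735 × 1040 mm
J2: ⌊1040/2⌋ × 735 = 520 × 735 mm
J3: ⌊735/2⌋ × 520 = 367 × 520 mm
J4: ⌊520/2⌋ × 367 = 260 × 367 mm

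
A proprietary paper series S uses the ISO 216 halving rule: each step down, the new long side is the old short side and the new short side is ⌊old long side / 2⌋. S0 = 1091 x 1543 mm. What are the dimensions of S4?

272 × 385 mm

S1: ⌊1543/2⌋ × 1091 = 771 × 1091 mm
S2: ⌊1091/2⌋ × 771 = 545 × 771 mm
S3: ⌊771/2⌋ × 545 = 385 × 545 mm
S4: ⌊545/2⌋ × 385 = 272 × 385 mm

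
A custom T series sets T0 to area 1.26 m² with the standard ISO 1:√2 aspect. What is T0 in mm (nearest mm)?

944 × 1335 mm

Let the short side be w mm. Then w · w√2 = 1.26 m² = 1,260,000 mm².
w² = 1,260,000/√2, so w ≈ 943.9 mm; long side = w√2 ≈ 1334.9 mm.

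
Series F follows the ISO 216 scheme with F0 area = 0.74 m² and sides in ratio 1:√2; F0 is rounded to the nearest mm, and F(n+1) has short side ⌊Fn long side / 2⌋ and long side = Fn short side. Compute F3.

255 × 361 mm

Let F0's short side be w mm. w · w√2 = 0.74 m² = 740,000 mm², so w ≈ 723.4 mm and w√2 ≈ 1023.0 mm → F0 = 723 × 1023 mm.
F1: ⌊1023/2⌋ × 723 = 511 × 723 mm
F2: ⌊723/2⌋ × 511 = 361 × 511 mm
F3: ⌊511/2⌋ × 361 = 255 × 361 mm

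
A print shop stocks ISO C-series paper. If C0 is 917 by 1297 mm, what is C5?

C1: ⌊1297/2⌋ × 917 = 648 × 917 mm
C2: ⌊917/2⌋ × 648 = 458 × 648 mm
C3: ⌊648/2⌋ × 458 = 324 × 458 mm
C4: ⌊458/2⌋ × 324 = 229 × 324 mm
C5: ⌊324/2⌋ × 229 = 162 × 229 mm

162 × 229 mm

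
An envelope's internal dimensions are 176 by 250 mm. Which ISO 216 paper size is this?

B5 (176 × 250 mm)

Aspect ratio 250/176 ≈ 1.420 — close to the ISO √2 ≈ 1.414.
In the B-series (B0 = 1000 × 1414 mm): B5 = 176 × 250 mm.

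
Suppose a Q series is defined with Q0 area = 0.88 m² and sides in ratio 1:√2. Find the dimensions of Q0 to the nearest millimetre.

Let the short side be w mm. Then w · w√2 = 0.88 m² = 880,000 mm².
w² = 880,000/√2, so w ≈ 788.8 mm; long side = w√2 ≈ 1115.6 mm.

789 × 1116 mm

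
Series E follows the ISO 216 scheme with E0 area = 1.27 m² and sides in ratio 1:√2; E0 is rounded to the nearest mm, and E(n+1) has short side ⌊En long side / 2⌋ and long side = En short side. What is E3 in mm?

Let E0's short side be w mm. w · w√2 = 1.27 m² = 1,270,000 mm², so w ≈ 947.6 mm and w√2 ≈ 1340.2 mm → E0 = 948 × 1340 mm.
E1: ⌊1340/2⌋ × 948 = 670 × 948 mm
E2: ⌊948/2⌋ × 670 = 474 × 670 mm
E3: ⌊670/2⌋ × 474 = 335 × 474 mm

335 × 474 mm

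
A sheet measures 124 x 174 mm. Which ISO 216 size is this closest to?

Aspect ratio 174/124 ≈ 1.403 — close to the ISO √2 ≈ 1.414.
In the B-series (B0 = 1000 × 1414 mm): B6 = 125 × 176 mm.
Off by 3 mm total — nearest standard size.

B6 (125 × 176 mm)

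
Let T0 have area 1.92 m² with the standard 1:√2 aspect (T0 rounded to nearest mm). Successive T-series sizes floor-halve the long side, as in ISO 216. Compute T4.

291 × 412 mm

Let T0's short side be w mm. w · w√2 = 1.92 m² = 1,920,000 mm², so w ≈ 1165.2 mm and w√2 ≈ 1647.8 mm → T0 = 1165 × 1648 mm.
T1: ⌊1648/2⌋ × 1165 = 824 × 1165 mm
T2: ⌊1165/2⌋ × 824 = 582 × 824 mm
T3: ⌊824/2⌋ × 582 = 412 × 582 mm
T4: ⌊582/2⌋ × 412 = 291 × 412 mm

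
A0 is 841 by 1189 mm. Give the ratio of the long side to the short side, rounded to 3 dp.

1189 / 841 = 1.414
Matches √2 ≈ 1.414 — the ISO 216 defining ratio.

1.414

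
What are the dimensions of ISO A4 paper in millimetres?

A0 = 841 × 1189 mm (A0 has area 1 m², aspect 1:√2).
A1: ⌊1189/2⌋ × 841 = 594 × 841 mm
A2: ⌊841/2⌋ × 594 = 420 × 594 mm
A3: ⌊594/2⌋ × 420 = 297 × 420 mm
A4: ⌊420/2⌋ × 297 = 210 × 297 mm

210 × 297 mm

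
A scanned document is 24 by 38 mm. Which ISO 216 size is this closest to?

A10 (26 × 37 mm)

Aspect ratio 38/24 ≈ 1.583 (ISO target is √2 ≈ 1.414).
In the A-series (A0 area = 1 m²): A10 = 26 × 37 mm.
Off by 3 mm total — nearest standard size.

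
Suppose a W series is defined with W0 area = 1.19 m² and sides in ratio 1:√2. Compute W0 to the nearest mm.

Let the short side be w mm. Then w · w√2 = 1.19 m² = 1,190,000 mm².
w² = 1,190,000/√2, so w ≈ 917.3 mm; long side = w√2 ≈ 1297.3 mm.

917 × 1297 mm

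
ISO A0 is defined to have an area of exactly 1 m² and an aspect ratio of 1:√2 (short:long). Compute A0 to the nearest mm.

Let the short side be w mm. Then the long side is w√2 and w · w√2 = 10⁶ mm².
w² = 10⁶/√2, so w = 1000 / 2^(1/4) ≈ 840.9 mm; long side = 1000 · 2^(1/4) ≈ 1189.2 mm.

841 × 1189 mm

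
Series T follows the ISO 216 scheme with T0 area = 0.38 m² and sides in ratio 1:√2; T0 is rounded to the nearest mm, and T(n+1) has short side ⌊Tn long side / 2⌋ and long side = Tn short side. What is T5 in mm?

91 × 129 mm

Let T0's short side be w mm. w · w√2 = 0.38 m² = 380,000 mm², so w ≈ 518.4 mm and w√2 ≈ 733.1 mm → T0 = 518 × 733 mm.
T1: ⌊733/2⌋ × 518 = 366 × 518 mm
T2: ⌊518/2⌋ × 366 = 259 × 366 mm
T3: ⌊366/2⌋ × 259 = 183 × 259 mm
T4: ⌊259/2⌋ × 183 = 129 × 183 mm
T5: ⌊183/2⌋ × 129 = 91 × 129 mm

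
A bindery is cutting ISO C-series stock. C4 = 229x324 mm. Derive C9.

40 × 57 mm

C5: ⌊324/2⌋ × 229 = 162 × 229 mm
C6: ⌊229/2⌋ × 162 = 114 × 162 mm
C7: ⌊162/2⌋ × 114 = 81 × 114 mm
C8: ⌊114/2⌋ × 81 = 57 × 81 mm
C9: ⌊81/2⌋ × 57 = 40 × 57 mm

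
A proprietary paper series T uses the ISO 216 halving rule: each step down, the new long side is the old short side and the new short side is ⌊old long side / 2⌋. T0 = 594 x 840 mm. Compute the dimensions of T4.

148 × 210 mm

T1 = 420 × 594 mm (from T0 by 1 halving).
T2: ⌊594/2⌋ × 420 = 297 × 420 mm
T3: ⌊420/2⌋ × 297 = 210 × 297 mm
T4: ⌊297/2⌋ × 210 = 148 × 210 mm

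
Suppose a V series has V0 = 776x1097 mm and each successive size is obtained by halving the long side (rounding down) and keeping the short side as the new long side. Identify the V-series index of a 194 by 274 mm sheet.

V4

V0: 776 × 1097 mm
V1: 548 × 776 mm
V2: 388 × 548 mm
V3: 274 × 388 mm
V4: 194 × 274 mm
V5: 137 × 194 mm
→ matches V4.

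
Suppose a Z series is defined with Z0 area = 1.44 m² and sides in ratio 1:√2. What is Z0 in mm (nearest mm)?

Let the short side be w mm. Then w · w√2 = 1.44 m² = 1,440,000 mm².
w² = 1,440,000/√2, so w ≈ 1009.1 mm; long side = w√2 ≈ 1427.0 mm.

1009 × 1427 mm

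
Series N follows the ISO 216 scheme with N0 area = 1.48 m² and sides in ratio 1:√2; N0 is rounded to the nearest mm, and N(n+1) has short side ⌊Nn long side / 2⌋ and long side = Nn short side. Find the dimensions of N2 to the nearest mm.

Let N0's short side be w mm. w · w√2 = 1.48 m² = 1,480,000 mm², so w ≈ 1023.0 mm and w√2 ≈ 1446.7 mm → N0 = 1023 × 1447 mm.
N1: ⌊1447/2⌋ × 1023 = 723 × 1023 mm
N2: ⌊1023/2⌋ × 723 = 511 × 723 mm

511 × 723 mm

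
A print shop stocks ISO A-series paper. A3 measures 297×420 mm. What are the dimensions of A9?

37 × 52 mm

A4: ⌊420/2⌋ × 297 = 210 × 297 mm
A5: ⌊297/2⌋ × 210 = 148 × 210 mm
A6: ⌊210/2⌋ × 148 = 105 × 148 mm
A7: ⌊148/2⌋ × 105 = 74 × 105 mm
A8: ⌊105/2⌋ × 74 = 52 × 74 mm
A9: ⌊74/2⌋ × 52 = 37 × 52 mm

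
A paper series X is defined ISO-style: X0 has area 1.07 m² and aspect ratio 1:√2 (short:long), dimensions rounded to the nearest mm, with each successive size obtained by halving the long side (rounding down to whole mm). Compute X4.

217 × 307 mm

Let X0's short side be w mm. w · w√2 = 1.07 m² = 1,070,000 mm², so w ≈ 869.8 mm and w√2 ≈ 1230.1 mm → X0 = 870 × 1230 mm.
X1: ⌊1230/2⌋ × 870 = 615 × 870 mm
X2: ⌊870/2⌋ × 615 = 435 × 615 mm
X3: ⌊615/2⌋ × 435 = 307 × 435 mm
X4: ⌊435/2⌋ × 307 = 217 × 307 mm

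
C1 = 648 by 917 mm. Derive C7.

81 × 114 mm

C2: ⌊917/2⌋ × 648 = 458 × 648 mm
C3: ⌊648/2⌋ × 458 = 324 × 458 mm
C4: ⌊458/2⌋ × 324 = 229 × 324 mm
C5: ⌊324/2⌋ × 229 = 162 × 229 mm
C6: ⌊229/2⌋ × 162 = 114 × 162 mm
C7: ⌊162/2⌋ × 114 = 81 × 114 mm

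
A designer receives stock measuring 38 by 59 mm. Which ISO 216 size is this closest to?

Aspect ratio 59/38 ≈ 1.553 (ISO target is √2 ≈ 1.414).
In the C-series (envelope sizes, between A and B): C9 = 40 × 57 mm.
Off by 4 mm total — nearest standard size.

C9 (40 × 57 mm)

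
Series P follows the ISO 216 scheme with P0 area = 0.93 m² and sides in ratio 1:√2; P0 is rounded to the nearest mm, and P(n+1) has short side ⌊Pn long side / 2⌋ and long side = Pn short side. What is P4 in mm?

202 × 286 mm

Let P0's short side be w mm. w · w√2 = 0.93 m² = 930,000 mm², so w ≈ 810.9 mm and w√2 ≈ 1146.8 mm → P0 = 811 × 1147 mm.
P1: ⌊1147/2⌋ × 811 = 573 × 811 mm
P2: ⌊811/2⌋ × 573 = 405 × 573 mm
P3: ⌊573/2⌋ × 405 = 286 × 405 mm
P4: ⌊405/2⌋ × 286 = 202 × 286 mm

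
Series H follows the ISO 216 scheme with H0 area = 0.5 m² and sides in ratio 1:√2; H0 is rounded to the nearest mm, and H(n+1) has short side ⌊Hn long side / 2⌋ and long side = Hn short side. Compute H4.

Let H0's short side be w mm. w · w√2 = 0.5 m² = 500,000 mm², so w ≈ 594.6 mm and w√2 ≈ 840.9 mm → H0 = 595 × 841 mm.
H1: ⌊841/2⌋ × 595 = 420 × 595 mm
H2: ⌊595/2⌋ × 420 = 297 × 420 mm
H3: ⌊420/2⌋ × 297 = 210 × 297 mm
H4: ⌊297/2⌋ × 210 = 148 × 210 mm

148 × 210 mm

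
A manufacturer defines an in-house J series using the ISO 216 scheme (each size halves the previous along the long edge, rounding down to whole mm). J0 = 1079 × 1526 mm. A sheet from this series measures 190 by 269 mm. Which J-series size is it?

J0: 1079 × 1526 mm
J1: 763 × 1079 mm
J2: 539 × 763 mm
J3: 381 × 539 mm
J4: 269 × 381 mm
J5: 190 × 269 mm
J6: 134 × 190 mm
→ matches J5.

J5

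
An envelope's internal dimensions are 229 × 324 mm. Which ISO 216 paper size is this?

C4 (229 × 324 mm)

Aspect ratio 324/229 ≈ 1.415 — close to the ISO √2 ≈ 1.414.
In the C-series (envelope sizes, between A and B): C4 = 229 × 324 mm.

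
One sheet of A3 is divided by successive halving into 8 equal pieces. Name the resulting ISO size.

8 = 2^3, so 3 halving steps.
A3 → A4 → … → A6 after 3 steps.

A6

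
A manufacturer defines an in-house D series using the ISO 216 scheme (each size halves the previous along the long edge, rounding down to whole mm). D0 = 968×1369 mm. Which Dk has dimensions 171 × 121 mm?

D6

D0: 968 × 1369 mm
D1: 684 × 968 mm
D2: 484 × 684 mm
D3: 342 × 484 mm
D4: 242 × 342 mm
D5: 171 × 242 mm
D6: 121 × 171 mm
D7: 85 × 121 mm
→ matches D6.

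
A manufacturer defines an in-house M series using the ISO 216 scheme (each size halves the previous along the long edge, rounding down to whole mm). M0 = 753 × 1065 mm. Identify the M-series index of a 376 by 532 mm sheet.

M2

M0: 753 × 1065 mm
M1: 532 × 753 mm
M2: 376 × 532 mm
M3: 266 × 376 mm
→ matches M2.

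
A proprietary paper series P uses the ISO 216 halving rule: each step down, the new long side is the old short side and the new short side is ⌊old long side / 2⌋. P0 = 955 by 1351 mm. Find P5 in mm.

168 × 238 mm

P1: ⌊1351/2⌋ × 955 = 675 × 955 mm
P2: ⌊955/2⌋ × 675 = 477 × 675 mm
P3: ⌊675/2⌋ × 477 = 337 × 477 mm
P4: ⌊477/2⌋ × 337 = 238 × 337 mm
P5: ⌊337/2⌋ × 238 = 168 × 238 mm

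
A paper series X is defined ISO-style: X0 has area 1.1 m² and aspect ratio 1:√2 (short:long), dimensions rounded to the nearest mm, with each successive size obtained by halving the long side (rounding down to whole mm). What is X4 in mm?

220 × 311 mm

Let X0's short side be w mm. w · w√2 = 1.1 m² = 1,100,000 mm², so w ≈ 881.9 mm and w√2 ≈ 1247.3 mm → X0 = 882 × 1247 mm.
X1: ⌊1247/2⌋ × 882 = 623 × 882 mm
X2: ⌊882/2⌋ × 623 = 441 × 623 mm
X3: ⌊623/2⌋ × 441 = 311 × 441 mm
X4: ⌊441/2⌋ × 311 = 220 × 311 mm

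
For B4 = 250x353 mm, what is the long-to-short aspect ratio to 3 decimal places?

1.412

353 / 250 = 1.412
ISO 216 targets √2 ≈ 1.414; the -0.002 deviation is from mm rounding.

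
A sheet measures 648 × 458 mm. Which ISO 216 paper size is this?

Aspect ratio 648/458 ≈ 1.415 — close to the ISO √2 ≈ 1.414.
In the C-series (envelope sizes, between A and B): C2 = 458 × 648 mm.

C2 (458 × 648 mm)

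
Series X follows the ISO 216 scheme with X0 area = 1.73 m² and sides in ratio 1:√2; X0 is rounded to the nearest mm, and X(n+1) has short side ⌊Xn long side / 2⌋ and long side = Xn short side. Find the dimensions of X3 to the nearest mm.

391 × 553 mm

Let X0's short side be w mm. w · w√2 = 1.73 m² = 1,730,000 mm², so w ≈ 1106.0 mm and w√2 ≈ 1564.2 mm → X0 = 1106 × 1564 mm.
X1: ⌊1564/2⌋ × 1106 = 782 × 1106 mm
X2: ⌊1106/2⌋ × 782 = 553 × 782 mm
X3: ⌊782/2⌋ × 553 = 391 × 553 mm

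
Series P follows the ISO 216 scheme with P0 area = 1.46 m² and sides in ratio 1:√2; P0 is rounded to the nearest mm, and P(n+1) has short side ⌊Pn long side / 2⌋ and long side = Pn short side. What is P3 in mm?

Let P0's short side be w mm. w · w√2 = 1.46 m² = 1,460,000 mm², so w ≈ 1016.1 mm and w√2 ≈ 1436.9 mm → P0 = 1016 × 1437 mm.
P1: ⌊1437/2⌋ × 1016 = 718 × 1016 mm
P2: ⌊1016/2⌋ × 718 = 508 × 718 mm
P3: ⌊718/2⌋ × 508 = 359 × 508 mm

359 × 508 mm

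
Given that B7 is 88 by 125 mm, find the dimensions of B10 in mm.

B8: ⌊125/2⌋ × 88 = 62 × 88 mm
B9: ⌊88/2⌋ × 62 = 44 × 62 mm
B10: ⌊62/2⌋ × 44 = 31 × 44 mm

31 × 44 mm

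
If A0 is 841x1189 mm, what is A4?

A1: ⌊1189/2⌋ × 841 = 594 × 841 mm
A2: ⌊841/2⌋ × 594 = 420 × 594 mm
A3: ⌊594/2⌋ × 420 = 297 × 420 mm
A4: ⌊420/2⌋ × 297 = 210 × 297 mm

210 × 297 mm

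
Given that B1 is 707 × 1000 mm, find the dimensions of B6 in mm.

B2: ⌊1000/2⌋ × 707 = 500 × 707 mm
B3: ⌊707/2⌋ × 500 = 353 × 500 mm
B4: ⌊500/2⌋ × 353 = 250 × 353 mm
B5: ⌊353/2⌋ × 250 = 176 × 250 mm
B6: ⌊250/2⌋ × 176 = 125 × 176 mm

125 × 176 mm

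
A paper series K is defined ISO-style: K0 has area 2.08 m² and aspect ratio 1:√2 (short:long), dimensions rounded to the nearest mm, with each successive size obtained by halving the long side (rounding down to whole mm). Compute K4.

Let K0's short side be w mm. w · w√2 = 2.08 m² = 2,080,000 mm², so w ≈ 1212.8 mm and w√2 ≈ 1715.1 mm → K0 = 1213 × 1715 mm.
K1: ⌊1715/2⌋ × 1213 = 857 × 1213 mm
K2: ⌊1213/2⌋ × 857 = 606 × 857 mm
K3: ⌊857/2⌋ × 606 = 428 × 606 mm
K4: ⌊606/2⌋ × 428 = 303 × 428 mm

303 × 428 mm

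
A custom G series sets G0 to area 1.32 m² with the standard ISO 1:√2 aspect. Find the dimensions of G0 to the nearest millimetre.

966 × 1366 mm

Let the short side be w mm. Then w · w√2 = 1.32 m² = 1,320,000 mm².
w² = 1,320,000/√2, so w ≈ 966.1 mm; long side = w√2 ≈ 1366.3 mm.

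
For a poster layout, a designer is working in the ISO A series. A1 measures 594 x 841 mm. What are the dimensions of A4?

A2: ⌊841/2⌋ × 594 = 420 × 594 mm
A3: ⌊594/2⌋ × 420 = 297 × 420 mm
A4: ⌊420/2⌋ × 297 = 210 × 297 mm

210 × 297 mm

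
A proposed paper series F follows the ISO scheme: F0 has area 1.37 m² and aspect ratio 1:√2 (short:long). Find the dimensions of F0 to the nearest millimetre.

984 × 1392 mm

Let the short side be w mm. Then w · w√2 = 1.37 m² = 1,370,000 mm².
w² = 1,370,000/√2, so w ≈ 984.2 mm; long side = w√2 ≈ 1391.9 mm.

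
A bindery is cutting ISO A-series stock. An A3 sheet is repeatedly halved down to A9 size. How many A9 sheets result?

A3 = 297 × 420 mm; A9 = 37 × 52 mm.
Each halving step doubles the count; 6 steps from A3 to A9.
2^6 = 64.

64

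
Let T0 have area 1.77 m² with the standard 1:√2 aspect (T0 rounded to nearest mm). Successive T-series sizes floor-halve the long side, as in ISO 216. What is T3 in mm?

Let T0's short side be w mm. w · w√2 = 1.77 m² = 1,770,000 mm², so w ≈ 1118.7 mm and w√2 ≈ 1582.1 mm → T0 = 1119 × 1582 mm.
T1: ⌊1582/2⌋ × 1119 = 791 × 1119 mm
T2: ⌊1119/2⌋ × 791 = 559 × 791 mm
T3: ⌊791/2⌋ × 559 = 395 × 559 mm

395 × 559 mm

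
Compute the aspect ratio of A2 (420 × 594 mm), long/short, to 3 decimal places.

1.414

594 / 420 = 1.414
Matches √2 ≈ 1.414 — the ISO 216 defining ratio.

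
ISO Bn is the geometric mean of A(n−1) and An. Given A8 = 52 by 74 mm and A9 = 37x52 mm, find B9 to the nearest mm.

44 × 62 mm

Short side: √(52 · 37) = √1924 ≈ 43.9 → 44 mm
Long side: √(74 · 52) = √3848 ≈ 62.0 → 62 mm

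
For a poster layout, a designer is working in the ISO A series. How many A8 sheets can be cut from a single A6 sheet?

A6 = 105 × 148 mm; A8 = 52 × 74 mm.
Each halving step doubles the count; 2 steps from A6 to A8.
2^2 = 4.

4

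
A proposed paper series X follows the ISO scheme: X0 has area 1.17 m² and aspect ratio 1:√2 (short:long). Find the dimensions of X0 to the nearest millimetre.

910 × 1286 mm

Let the short side be w mm. Then w · w√2 = 1.17 m² = 1,170,000 mm².
w² = 1,170,000/√2, so w ≈ 909.6 mm; long side = w√2 ≈ 1286.3 mm.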